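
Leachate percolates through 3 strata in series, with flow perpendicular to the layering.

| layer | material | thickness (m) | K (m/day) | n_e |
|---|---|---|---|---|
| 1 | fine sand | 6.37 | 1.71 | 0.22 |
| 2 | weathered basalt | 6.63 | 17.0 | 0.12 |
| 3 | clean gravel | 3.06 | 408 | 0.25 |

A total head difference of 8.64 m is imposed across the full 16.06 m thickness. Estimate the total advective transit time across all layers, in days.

1.41

With flow normal to the layers, continuity requires the same specific discharge q through every layer.
Σ(b_i/K_i) = 6.37/1.71 + 6.63/17.0 + 3.06/408 = 4.123 d.
q = Δh / Σ(b_i/K_i) = 8.64 / 4.123 = 2.096 m/day.
In each layer the seepage velocity is v_i = q/n_i, so the layer transit time is t_i = b_i·n_i / q:
  layer 1 (fine sand): t_1 = 6.37 × 0.22 / 2.096 = 0.6687 d
  layer 2 (weathered basalt): t_2 = 6.63 × 0.12 / 2.096 = 0.3796 d
  layer 3 (clean gravel): t_3 = 3.06 × 0.25 / 2.096 = 0.3650 d
Total t = Σ t_i = 1.413 days.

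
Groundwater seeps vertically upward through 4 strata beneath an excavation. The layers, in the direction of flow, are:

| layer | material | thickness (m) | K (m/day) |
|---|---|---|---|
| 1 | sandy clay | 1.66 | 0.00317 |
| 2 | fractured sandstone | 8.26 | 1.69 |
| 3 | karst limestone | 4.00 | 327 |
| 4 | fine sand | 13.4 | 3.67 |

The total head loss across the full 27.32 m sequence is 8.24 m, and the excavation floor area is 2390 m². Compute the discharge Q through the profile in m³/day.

37.0

Flow is perpendicular to layering, so the layers act in series and the equivalent K is the thickness-weighted harmonic mean.
Total thickness L = 1.66 + 8.26 + 4.00 + 13.4 = 27.32 m.
Σ(b_i/K_i) = 1.66/0.00317 + 8.26/1.69 + 4.00/327 + 13.4/3.67 = 532.2 d.
K_eq = L / Σ(b_i/K_i) = 27.32 / 532.2 = 0.05133 m/day.
Q = K_eq · A · (Δh/L) = 0.05133 × 2390 × (8.24/27.32) = 37.00 m³/day.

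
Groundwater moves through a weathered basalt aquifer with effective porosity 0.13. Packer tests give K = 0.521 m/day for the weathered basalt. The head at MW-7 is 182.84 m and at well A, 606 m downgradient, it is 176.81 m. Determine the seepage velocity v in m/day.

0.0399

Hydraulic gradient i = (182.84 − 176.81) / 606 = 6.03 / 606 = 0.009950.
Darcy flux q = K · i = 0.5210 × 0.009950 = 0.005184 m/day.
Seepage velocity v = q / n_e = 0.005184 / 0.13 = 0.03988 m/day.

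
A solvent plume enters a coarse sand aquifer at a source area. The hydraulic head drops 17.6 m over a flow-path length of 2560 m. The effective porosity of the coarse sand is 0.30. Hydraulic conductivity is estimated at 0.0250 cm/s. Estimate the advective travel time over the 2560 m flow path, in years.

Convert K: 0.0250 cm/s × 864 = 21.60 m/day.
Hydraulic gradient i = Δh / L = 17.6 / 2560 = 0.006875.
Darcy flux q = K · i = 21.60 × 0.006875 = 0.1485 m/day.
Seepage velocity v = q / n_e = 0.1485 / 0.30 = 0.4950 m/day.
Travel time t = L / v = 2560 / 0.4950 = 5172 days = 14.16 years.

14.2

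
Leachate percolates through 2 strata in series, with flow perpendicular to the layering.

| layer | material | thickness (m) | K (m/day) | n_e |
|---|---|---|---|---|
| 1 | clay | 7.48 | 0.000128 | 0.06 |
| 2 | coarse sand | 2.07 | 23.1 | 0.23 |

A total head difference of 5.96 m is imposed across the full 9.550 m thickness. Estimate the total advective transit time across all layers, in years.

24.8

With flow normal to the layers, continuity requires the same specific discharge q through every layer.
Σ(b_i/K_i) = 7.48/0.000128 + 2.07/23.1 = 58438 d.
q = Δh / Σ(b_i/K_i) = 5.96 / 58438 = 0.0001020 m/day.
In each layer the seepage velocity is v_i = q/n_i, so the layer transit time is t_i = b_i·n_i / q:
  layer 1 (clay): t_1 = 7.48 × 0.06 / 0.0001020 = 4400 d
  layer 2 (coarse sand): t_2 = 2.07 × 0.23 / 0.0001020 = 4668 d
Total t = Σ t_i = 9069 days = 24.83 years.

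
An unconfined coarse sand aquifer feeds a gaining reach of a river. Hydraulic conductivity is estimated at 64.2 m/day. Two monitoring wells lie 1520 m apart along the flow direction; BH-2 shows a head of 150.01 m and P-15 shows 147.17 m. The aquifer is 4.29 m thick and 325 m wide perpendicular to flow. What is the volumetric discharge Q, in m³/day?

167

Cross-sectional area A = 325 × 4.29 = 1394 m².
Hydraulic gradient i = (150.01 − 147.17) / 1520 = 2.84 / 1520 = 0.001868.
Darcy's law: Q = K · A · i = 64.20 × 1394 × 0.001868 = 167.2 m³/day.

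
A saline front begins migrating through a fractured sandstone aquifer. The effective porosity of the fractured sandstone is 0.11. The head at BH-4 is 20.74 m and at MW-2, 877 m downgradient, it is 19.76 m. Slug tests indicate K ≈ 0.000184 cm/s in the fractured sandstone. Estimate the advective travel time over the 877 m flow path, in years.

Convert K: 0.000184 cm/s × 864 = 0.1590 m/day.
Hydraulic gradient i = (20.74 − 19.76) / 877 = 0.98 / 877 = 0.001117.
Darcy flux q = K · i = 0.1590 × 0.001117 = 0.0001776 m/day.
Seepage velocity v = q / n_e = 0.0001776 / 0.11 = 0.001615 m/day.
Travel time t = L / v = 877 / 0.001615 = 5.430e+05 days = 1487 years.

1490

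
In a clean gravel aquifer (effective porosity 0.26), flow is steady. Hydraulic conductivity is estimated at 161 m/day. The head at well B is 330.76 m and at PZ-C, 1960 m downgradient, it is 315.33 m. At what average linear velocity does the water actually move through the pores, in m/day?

4.87

Hydraulic gradient i = (330.76 − 315.33) / 1960 = 15.43 / 1960 = 0.007872.
Darcy flux q = K · i = 161.0 × 0.007872 = 1.267 m/day.
Seepage velocity v = q / n_e = 1.267 / 0.26 = 4.875 m/day.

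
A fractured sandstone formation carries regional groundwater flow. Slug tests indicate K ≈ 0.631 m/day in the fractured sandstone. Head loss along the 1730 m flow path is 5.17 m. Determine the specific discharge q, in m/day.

Hydraulic gradient i = Δh / L = 5.17 / 1730 = 0.002988.
Specific discharge q = K · i = 0.6310 × 0.002988 = 0.001886 m/day.

0.00189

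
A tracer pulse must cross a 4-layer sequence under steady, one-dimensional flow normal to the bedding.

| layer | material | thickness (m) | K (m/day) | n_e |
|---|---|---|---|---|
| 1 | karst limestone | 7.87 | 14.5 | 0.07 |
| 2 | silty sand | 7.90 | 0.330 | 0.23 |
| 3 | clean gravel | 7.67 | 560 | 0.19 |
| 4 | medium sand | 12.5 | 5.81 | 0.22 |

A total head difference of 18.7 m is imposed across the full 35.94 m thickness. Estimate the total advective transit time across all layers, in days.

With flow normal to the layers, continuity requires the same specific discharge q through every layer.
Σ(b_i/K_i) = 7.87/14.5 + 7.90/0.330 + 7.67/560 + 12.5/5.81 = 26.65 d.
q = Δh / Σ(b_i/K_i) = 18.7 / 26.65 = 0.7018 m/day.
In each layer the seepage velocity is v_i = q/n_i, so the layer transit time is t_i = b_i·n_i / q:
  layer 1 (karst limestone): t_1 = 7.87 × 0.07 / 0.7018 = 0.7850 d
  layer 2 (silty sand): t_2 = 7.90 × 0.23 / 0.7018 = 2.589 d
  layer 3 (clean gravel): t_3 = 7.67 × 0.19 / 0.7018 = 2.077 d
  layer 4 (medium sand): t_4 = 12.5 × 0.22 / 0.7018 = 3.919 d
Total t = Σ t_i = 9.370 days.

9.37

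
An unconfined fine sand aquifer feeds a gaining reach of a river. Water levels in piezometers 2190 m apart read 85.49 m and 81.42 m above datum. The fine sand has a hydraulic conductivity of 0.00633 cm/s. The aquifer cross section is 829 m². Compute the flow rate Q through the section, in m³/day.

8.43

Convert K: 0.00633 cm/s × 864 = 5.469 m/day.
Hydraulic gradient i = (85.49 − 81.42) / 2190 = 4.07 / 2190 = 0.001858.
Darcy's law: Q = K · A · i = 5.469 × 829.0 × 0.001858 = 8.426 m³/day.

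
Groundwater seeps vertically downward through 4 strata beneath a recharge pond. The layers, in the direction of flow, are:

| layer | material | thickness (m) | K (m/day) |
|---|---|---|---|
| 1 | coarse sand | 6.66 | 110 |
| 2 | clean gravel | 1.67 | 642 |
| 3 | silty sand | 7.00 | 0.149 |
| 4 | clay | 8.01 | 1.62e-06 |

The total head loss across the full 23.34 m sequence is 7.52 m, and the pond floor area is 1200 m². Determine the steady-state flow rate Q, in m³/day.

Flow is perpendicular to layering, so the layers act in series and the equivalent K is the thickness-weighted harmonic mean.
Total thickness L = 6.66 + 1.67 + 7.00 + 8.01 = 23.34 m.
Σ(b_i/K_i) = 6.66/110 + 1.67/642 + 7.00/0.149 + 8.01/1.62e-06 = 4.944e+06 d.
K_eq = L / Σ(b_i/K_i) = 23.34 / 4.944e+06 = 4.720e-06 m/day.
Q = K_eq · A · (Δh/L) = 4.720e-06 × 1200 × (7.52/23.34) = 0.001825 m³/day.

0.00183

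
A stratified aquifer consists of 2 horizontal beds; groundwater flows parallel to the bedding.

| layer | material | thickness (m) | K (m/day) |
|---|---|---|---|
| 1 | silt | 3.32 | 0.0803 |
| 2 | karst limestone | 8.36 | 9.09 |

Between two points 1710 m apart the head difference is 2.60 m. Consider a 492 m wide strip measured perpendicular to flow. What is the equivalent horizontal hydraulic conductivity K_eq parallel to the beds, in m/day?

6.53

Flow is parallel to layering, so each bed carries its own Darcy discharge and the transmissivities add.
Σ(K_i·b_i) = 0.0803×3.32 + 9.09×8.36 = 76.26 m²/day.
Total thickness b = 11.68 m, so K_eq = Σ(K_i·b_i)/b = 6.529 m/day.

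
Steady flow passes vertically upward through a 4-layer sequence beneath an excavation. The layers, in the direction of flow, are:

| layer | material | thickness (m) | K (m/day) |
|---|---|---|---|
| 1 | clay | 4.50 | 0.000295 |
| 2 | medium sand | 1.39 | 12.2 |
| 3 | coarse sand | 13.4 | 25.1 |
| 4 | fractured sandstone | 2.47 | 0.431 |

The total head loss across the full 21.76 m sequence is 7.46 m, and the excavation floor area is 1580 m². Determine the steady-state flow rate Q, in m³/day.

0.772

Flow is perpendicular to layering, so the layers act in series and the equivalent K is the thickness-weighted harmonic mean.
Total thickness L = 4.50 + 1.39 + 13.4 + 2.47 = 21.76 m.
Σ(b_i/K_i) = 4.50/0.000295 + 1.39/12.2 + 13.4/25.1 + 2.47/0.431 = 15261 d.
K_eq = L / Σ(b_i/K_i) = 21.76 / 15261 = 0.001426 m/day.
Q = K_eq · A · (Δh/L) = 0.001426 × 1580 × (7.46/21.76) = 0.7724 m³/day.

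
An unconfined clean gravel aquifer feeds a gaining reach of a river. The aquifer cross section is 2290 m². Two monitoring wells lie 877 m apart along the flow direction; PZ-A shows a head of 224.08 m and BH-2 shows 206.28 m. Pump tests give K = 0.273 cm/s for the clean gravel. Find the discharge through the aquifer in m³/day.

Convert K: 0.273 cm/s × 864 = 235.9 m/day.
Hydraulic gradient i = (224.08 − 206.28) / 877 = 17.8 / 877 = 0.02030.
Darcy's law: Q = K · A · i = 235.9 × 2290 × 0.02030 = 10963 m³/day.

11000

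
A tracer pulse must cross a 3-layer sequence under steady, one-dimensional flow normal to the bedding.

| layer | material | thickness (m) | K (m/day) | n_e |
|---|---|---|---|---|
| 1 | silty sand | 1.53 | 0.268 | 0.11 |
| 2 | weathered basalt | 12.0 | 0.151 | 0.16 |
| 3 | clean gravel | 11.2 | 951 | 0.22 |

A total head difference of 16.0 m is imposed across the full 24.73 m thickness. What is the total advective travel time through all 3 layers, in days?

With flow normal to the layers, continuity requires the same specific discharge q through every layer.
Σ(b_i/K_i) = 1.53/0.268 + 12.0/0.151 + 11.2/951 = 85.19 d.
q = Δh / Σ(b_i/K_i) = 16.0 / 85.19 = 0.1878 m/day.
In each layer the seepage velocity is v_i = q/n_i, so the layer transit time is t_i = b_i·n_i / q:
  layer 1 (silty sand): t_1 = 1.53 × 0.11 / 0.1878 = 0.8961 d
  layer 2 (weathered basalt): t_2 = 12.0 × 0.16 / 0.1878 = 10.22 d
  layer 3 (clean gravel): t_3 = 11.2 × 0.22 / 0.1878 = 13.12 d
Total t = Σ t_i = 24.24 days.

24.2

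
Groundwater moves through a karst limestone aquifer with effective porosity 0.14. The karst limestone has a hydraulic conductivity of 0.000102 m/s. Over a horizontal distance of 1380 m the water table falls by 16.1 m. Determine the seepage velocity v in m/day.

Convert K: 0.000102 m/s × 86400 = 8.813 m/day.
Hydraulic gradient i = Δh / L = 16.1 / 1380 = 0.01167.
Darcy flux q = K · i = 8.813 × 0.01167 = 0.1028 m/day.
Seepage velocity v = q / n_e = 0.1028 / 0.14 = 0.7344 m/day.

0.734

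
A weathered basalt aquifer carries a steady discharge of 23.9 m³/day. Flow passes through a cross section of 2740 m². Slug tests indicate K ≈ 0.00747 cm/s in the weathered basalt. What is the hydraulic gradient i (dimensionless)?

Convert K: 0.00747 cm/s × 864 = 6.454 m/day.
From Q = K·A·i, i = Q / (K·A) = 23.9 / (6.454 × 2740) = 0.001351.

0.00135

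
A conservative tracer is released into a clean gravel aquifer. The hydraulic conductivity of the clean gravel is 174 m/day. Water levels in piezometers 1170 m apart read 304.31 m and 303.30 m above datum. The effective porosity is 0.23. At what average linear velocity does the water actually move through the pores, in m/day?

Hydraulic gradient i = (304.31 − 303.30) / 1170 = 1.01 / 1170 = 0.0008632.
Darcy flux q = K · i = 174.0 × 0.0008632 = 0.1502 m/day.
Seepage velocity v = q / n_e = 0.1502 / 0.23 = 0.6531 m/day.

0.653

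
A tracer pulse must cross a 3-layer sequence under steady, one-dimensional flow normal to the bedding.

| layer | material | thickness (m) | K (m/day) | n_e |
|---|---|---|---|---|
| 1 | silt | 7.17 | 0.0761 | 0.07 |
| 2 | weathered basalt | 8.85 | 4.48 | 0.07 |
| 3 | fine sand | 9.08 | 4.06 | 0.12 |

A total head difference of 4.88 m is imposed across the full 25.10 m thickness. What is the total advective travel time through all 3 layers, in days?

44.6

With flow normal to the layers, continuity requires the same specific discharge q through every layer.
Σ(b_i/K_i) = 7.17/0.0761 + 8.85/4.48 + 9.08/4.06 = 98.43 d.
q = Δh / Σ(b_i/K_i) = 4.88 / 98.43 = 0.04958 m/day.
In each layer the seepage velocity is v_i = q/n_i, so the layer transit time is t_i = b_i·n_i / q:
  layer 1 (silt): t_1 = 7.17 × 0.07 / 0.04958 = 10.12 d
  layer 2 (weathered basalt): t_2 = 8.85 × 0.07 / 0.04958 = 12.50 d
  layer 3 (fine sand): t_3 = 9.08 × 0.12 / 0.04958 = 21.98 d
Total t = Σ t_i = 44.60 days.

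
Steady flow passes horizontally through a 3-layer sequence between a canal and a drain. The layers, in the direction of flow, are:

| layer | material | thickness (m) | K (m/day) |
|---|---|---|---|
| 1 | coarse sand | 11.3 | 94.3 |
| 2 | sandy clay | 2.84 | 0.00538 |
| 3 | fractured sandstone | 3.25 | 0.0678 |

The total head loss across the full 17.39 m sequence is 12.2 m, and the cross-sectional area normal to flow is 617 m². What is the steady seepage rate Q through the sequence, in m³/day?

13.1

Flow is perpendicular to layering, so the layers act in series and the equivalent K is the thickness-weighted harmonic mean.
Total thickness L = 11.3 + 2.84 + 3.25 = 17.39 m.
Σ(b_i/K_i) = 11.3/94.3 + 2.84/0.00538 + 3.25/0.0678 = 575.9 d.
K_eq = L / Σ(b_i/K_i) = 17.39 / 575.9 = 0.03019 m/day.
Q = K_eq · A · (Δh/L) = 0.03019 × 617 × (12.2/17.39) = 13.07 m³/day.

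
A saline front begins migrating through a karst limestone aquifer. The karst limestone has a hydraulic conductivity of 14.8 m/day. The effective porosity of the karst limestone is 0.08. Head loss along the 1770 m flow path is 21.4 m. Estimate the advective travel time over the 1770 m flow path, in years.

Hydraulic gradient i = Δh / L = 21.4 / 1770 = 0.01209.
Darcy flux q = K · i = 14.80 × 0.01209 = 0.1789 m/day.
Seepage velocity v = q / n_e = 0.1789 / 0.08 = 2.237 m/day.
Travel time t = L / v = 1770 / 2.237 = 791.3 days = 2.167 years.

2.17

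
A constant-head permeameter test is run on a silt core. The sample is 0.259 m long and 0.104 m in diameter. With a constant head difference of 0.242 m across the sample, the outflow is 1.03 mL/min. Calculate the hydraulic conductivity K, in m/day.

Cross-sectional area A = π·(d/2)² = π × (0.104/2)² = 0.008495 m².
Convert discharge: 1.03 mL/min = 1.717e-08 m³/s.
Darcy's law rearranged: K = Q·L / (A·Δh) = 1.717e-08 × 0.259 / (0.008495 × 0.242) = 2.163e-06 m/s = 0.1869 m/day.

0.187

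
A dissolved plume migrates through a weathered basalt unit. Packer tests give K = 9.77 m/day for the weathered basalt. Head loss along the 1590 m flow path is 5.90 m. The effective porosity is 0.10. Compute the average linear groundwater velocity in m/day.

0.363

Hydraulic gradient i = Δh / L = 5.90 / 1590 = 0.003711.
Darcy flux q = K · i = 9.770 × 0.003711 = 0.03625 m/day.
Seepage velocity v = q / n_e = 0.03625 / 0.10 = 0.3625 m/day.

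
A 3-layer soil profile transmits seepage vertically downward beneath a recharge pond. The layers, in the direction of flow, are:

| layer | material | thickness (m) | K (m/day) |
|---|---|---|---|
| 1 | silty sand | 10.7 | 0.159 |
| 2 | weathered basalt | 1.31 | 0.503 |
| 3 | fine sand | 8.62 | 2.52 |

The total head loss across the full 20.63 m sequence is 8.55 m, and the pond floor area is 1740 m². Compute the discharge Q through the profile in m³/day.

Flow is perpendicular to layering, so the layers act in series and the equivalent K is the thickness-weighted harmonic mean.
Total thickness L = 10.7 + 1.31 + 8.62 = 20.63 m.
Σ(b_i/K_i) = 10.7/0.159 + 1.31/0.503 + 8.62/2.52 = 73.32 d.
K_eq = L / Σ(b_i/K_i) = 20.63 / 73.32 = 0.2814 m/day.
Q = K_eq · A · (Δh/L) = 0.2814 × 1740 × (8.55/20.63) = 202.9 m³/day.

203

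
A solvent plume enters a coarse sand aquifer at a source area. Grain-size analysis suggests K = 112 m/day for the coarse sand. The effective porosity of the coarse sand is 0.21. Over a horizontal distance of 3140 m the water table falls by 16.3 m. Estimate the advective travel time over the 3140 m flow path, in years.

Hydraulic gradient i = Δh / L = 16.3 / 3140 = 0.005191.
Darcy flux q = K · i = 112.0 × 0.005191 = 0.5814 m/day.
Seepage velocity v = q / n_e = 0.5814 / 0.21 = 2.769 m/day.
Travel time t = L / v = 3140 / 2.769 = 1134 days = 3.105 years.

3.11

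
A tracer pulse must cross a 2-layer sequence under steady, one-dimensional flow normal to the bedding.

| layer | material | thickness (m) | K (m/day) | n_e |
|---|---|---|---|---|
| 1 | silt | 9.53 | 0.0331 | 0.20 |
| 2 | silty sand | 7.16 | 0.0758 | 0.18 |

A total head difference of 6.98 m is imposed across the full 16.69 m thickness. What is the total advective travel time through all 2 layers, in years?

With flow normal to the layers, continuity requires the same specific discharge q through every layer.
Σ(b_i/K_i) = 9.53/0.0331 + 7.16/0.0758 = 382.4 d.
q = Δh / Σ(b_i/K_i) = 6.98 / 382.4 = 0.01825 m/day.
In each layer the seepage velocity is v_i = q/n_i, so the layer transit time is t_i = b_i·n_i / q:
  layer 1 (silt): t_1 = 9.53 × 0.20 / 0.01825 = 104.4 d
  layer 2 (silty sand): t_2 = 7.16 × 0.18 / 0.01825 = 70.60 d
Total t = Σ t_i = 175.0 days = 0.4792 years.

0.479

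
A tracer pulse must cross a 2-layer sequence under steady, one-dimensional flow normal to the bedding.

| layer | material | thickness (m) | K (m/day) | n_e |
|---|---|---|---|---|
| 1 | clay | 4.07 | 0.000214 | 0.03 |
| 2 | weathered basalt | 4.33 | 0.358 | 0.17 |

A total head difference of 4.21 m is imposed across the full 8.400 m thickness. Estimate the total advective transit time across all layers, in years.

With flow normal to the layers, continuity requires the same specific discharge q through every layer.
Σ(b_i/K_i) = 4.07/0.000214 + 4.33/0.358 = 19031 d.
q = Δh / Σ(b_i/K_i) = 4.21 / 19031 = 0.0002212 m/day.
In each layer the seepage velocity is v_i = q/n_i, so the layer transit time is t_i = b_i·n_i / q:
  layer 1 (clay): t_1 = 4.07 × 0.03 / 0.0002212 = 551.9 d
  layer 2 (weathered basalt): t_2 = 4.33 × 0.17 / 0.0002212 = 3327 d
Total t = Σ t_i = 3879 days = 10.62 years.

10.6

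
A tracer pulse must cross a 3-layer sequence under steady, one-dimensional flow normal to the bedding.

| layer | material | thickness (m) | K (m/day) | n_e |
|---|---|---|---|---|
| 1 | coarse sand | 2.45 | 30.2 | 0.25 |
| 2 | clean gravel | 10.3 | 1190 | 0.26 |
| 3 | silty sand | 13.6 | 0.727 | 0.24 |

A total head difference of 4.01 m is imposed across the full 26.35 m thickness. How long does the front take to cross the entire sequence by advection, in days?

30.7

With flow normal to the layers, continuity requires the same specific discharge q through every layer.
Σ(b_i/K_i) = 2.45/30.2 + 10.3/1190 + 13.6/0.727 = 18.80 d.
q = Δh / Σ(b_i/K_i) = 4.01 / 18.80 = 0.2133 m/day.
In each layer the seepage velocity is v_i = q/n_i, so the layer transit time is t_i = b_i·n_i / q:
  layer 1 (coarse sand): t_1 = 2.45 × 0.25 / 0.2133 = 2.871 d
  layer 2 (clean gravel): t_2 = 10.3 × 0.26 / 0.2133 = 12.55 d
  layer 3 (silty sand): t_3 = 13.6 × 0.24 / 0.2133 = 15.30 d
Total t = Σ t_i = 30.72 days.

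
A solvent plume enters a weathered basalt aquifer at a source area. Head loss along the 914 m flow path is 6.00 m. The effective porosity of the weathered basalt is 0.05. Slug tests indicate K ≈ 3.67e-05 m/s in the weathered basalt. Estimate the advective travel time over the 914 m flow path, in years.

Convert K: 3.67e-05 m/s × 86400 = 3.171 m/day.
Hydraulic gradient i = Δh / L = 6.00 / 914 = 0.006565.
Darcy flux q = K · i = 3.171 × 0.006565 = 0.02082 m/day.
Seepage velocity v = q / n_e = 0.02082 / 0.05 = 0.4163 m/day.
Travel time t = L / v = 914 / 0.4163 = 2195 days = 6.011 years.

6.01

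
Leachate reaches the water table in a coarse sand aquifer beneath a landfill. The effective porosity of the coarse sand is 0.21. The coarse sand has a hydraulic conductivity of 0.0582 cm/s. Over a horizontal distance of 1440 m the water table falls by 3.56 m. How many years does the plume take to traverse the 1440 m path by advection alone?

Convert K: 0.0582 cm/s × 864 = 50.28 m/day.
Hydraulic gradient i = Δh / L = 3.56 / 1440 = 0.002472.
Darcy flux q = K · i = 50.28 × 0.002472 = 0.1243 m/day.
Seepage velocity v = q / n_e = 0.1243 / 0.21 = 0.5920 m/day.
Travel time t = L / v = 1440 / 0.5920 = 2433 days = 6.660 years.

6.66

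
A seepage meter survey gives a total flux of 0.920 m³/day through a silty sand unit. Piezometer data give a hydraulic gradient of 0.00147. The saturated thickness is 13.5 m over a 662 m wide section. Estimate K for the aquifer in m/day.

Cross-sectional area A = 662 × 13.5 = 8937 m².
Hydraulic gradient i = 0.00147.
From Q = K·A·i, K = Q / (A·i) = 0.920 / (8937 × 0.001470) = 0.07003 m/day.

0.0700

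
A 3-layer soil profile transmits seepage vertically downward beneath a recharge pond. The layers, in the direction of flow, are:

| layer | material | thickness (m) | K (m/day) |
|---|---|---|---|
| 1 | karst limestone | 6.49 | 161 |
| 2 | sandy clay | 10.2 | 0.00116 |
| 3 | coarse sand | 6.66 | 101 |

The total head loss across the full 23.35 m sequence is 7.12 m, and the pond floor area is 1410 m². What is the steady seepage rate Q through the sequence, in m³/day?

Flow is perpendicular to layering, so the layers act in series and the equivalent K is the thickness-weighted harmonic mean.
Total thickness L = 6.49 + 10.2 + 6.66 = 23.35 m.
Σ(b_i/K_i) = 6.49/161 + 10.2/0.00116 + 6.66/101 = 8793 d.
K_eq = L / Σ(b_i/K_i) = 23.35 / 8793 = 0.002655 m/day.
Q = K_eq · A · (Δh/L) = 0.002655 × 1410 × (7.12/23.35) = 1.142 m³/day.

1.14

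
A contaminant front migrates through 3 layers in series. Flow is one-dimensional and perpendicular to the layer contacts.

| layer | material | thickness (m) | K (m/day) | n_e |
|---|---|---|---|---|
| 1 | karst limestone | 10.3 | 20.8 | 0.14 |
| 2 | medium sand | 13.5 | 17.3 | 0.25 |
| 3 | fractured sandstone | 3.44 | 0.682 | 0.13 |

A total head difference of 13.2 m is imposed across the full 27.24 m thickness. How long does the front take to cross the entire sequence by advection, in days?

2.52

With flow normal to the layers, continuity requires the same specific discharge q through every layer.
Σ(b_i/K_i) = 10.3/20.8 + 13.5/17.3 + 3.44/0.682 = 6.320 d.
q = Δh / Σ(b_i/K_i) = 13.2 / 6.320 = 2.089 m/day.
In each layer the seepage velocity is v_i = q/n_i, so the layer transit time is t_i = b_i·n_i / q:
  layer 1 (karst limestone): t_1 = 10.3 × 0.14 / 2.089 = 0.6904 d
  layer 2 (medium sand): t_2 = 13.5 × 0.25 / 2.089 = 1.616 d
  layer 3 (fractured sandstone): t_3 = 3.44 × 0.13 / 2.089 = 0.2141 d
Total t = Σ t_i = 2.520 days.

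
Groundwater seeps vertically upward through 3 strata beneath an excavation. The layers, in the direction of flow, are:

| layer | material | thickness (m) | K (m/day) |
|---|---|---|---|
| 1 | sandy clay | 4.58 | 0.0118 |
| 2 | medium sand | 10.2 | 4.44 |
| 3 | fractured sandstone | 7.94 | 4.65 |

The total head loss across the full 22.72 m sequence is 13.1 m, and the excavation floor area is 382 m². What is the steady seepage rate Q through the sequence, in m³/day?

12.8

Flow is perpendicular to layering, so the layers act in series and the equivalent K is the thickness-weighted harmonic mean.
Total thickness L = 4.58 + 10.2 + 7.94 = 22.72 m.
Σ(b_i/K_i) = 4.58/0.0118 + 10.2/4.44 + 7.94/4.65 = 392.1 d.
K_eq = L / Σ(b_i/K_i) = 22.72 / 392.1 = 0.05794 m/day.
Q = K_eq · A · (Δh/L) = 0.05794 × 382 × (13.1/22.72) = 12.76 m³/day.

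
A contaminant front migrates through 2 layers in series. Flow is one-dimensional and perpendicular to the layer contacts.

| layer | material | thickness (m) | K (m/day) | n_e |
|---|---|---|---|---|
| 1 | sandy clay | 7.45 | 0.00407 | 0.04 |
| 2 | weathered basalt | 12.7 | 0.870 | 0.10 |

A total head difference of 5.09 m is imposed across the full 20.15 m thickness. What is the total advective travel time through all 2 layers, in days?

With flow normal to the layers, continuity requires the same specific discharge q through every layer.
Σ(b_i/K_i) = 7.45/0.00407 + 12.7/0.870 = 1845 d.
q = Δh / Σ(b_i/K_i) = 5.09 / 1845 = 0.002759 m/day.
In each layer the seepage velocity is v_i = q/n_i, so the layer transit time is t_i = b_i·n_i / q:
  layer 1 (sandy clay): t_1 = 7.45 × 0.04 / 0.002759 = 108.0 d
  layer 2 (weathered basalt): t_2 = 12.7 × 0.10 / 0.002759 = 460.4 d
Total t = Σ t_i = 568.4 days.

568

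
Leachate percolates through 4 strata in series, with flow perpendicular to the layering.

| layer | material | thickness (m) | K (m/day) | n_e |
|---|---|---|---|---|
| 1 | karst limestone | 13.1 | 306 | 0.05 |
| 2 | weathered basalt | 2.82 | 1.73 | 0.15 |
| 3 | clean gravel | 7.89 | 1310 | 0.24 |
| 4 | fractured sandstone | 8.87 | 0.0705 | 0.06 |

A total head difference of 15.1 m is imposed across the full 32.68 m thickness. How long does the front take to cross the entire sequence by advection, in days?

29.6

With flow normal to the layers, continuity requires the same specific discharge q through every layer.
Σ(b_i/K_i) = 13.1/306 + 2.82/1.73 + 7.89/1310 + 8.87/0.0705 = 127.5 d.
q = Δh / Σ(b_i/K_i) = 15.1 / 127.5 = 0.1184 m/day.
In each layer the seepage velocity is v_i = q/n_i, so the layer transit time is t_i = b_i·n_i / q:
  layer 1 (karst limestone): t_1 = 13.1 × 0.05 / 0.1184 = 5.530 d
  layer 2 (weathered basalt): t_2 = 2.82 × 0.15 / 0.1184 = 3.572 d
  layer 3 (clean gravel): t_3 = 7.89 × 0.24 / 0.1184 = 15.99 d
  layer 4 (fractured sandstone): t_4 = 8.87 × 0.06 / 0.1184 = 4.494 d
Total t = Σ t_i = 29.58 days.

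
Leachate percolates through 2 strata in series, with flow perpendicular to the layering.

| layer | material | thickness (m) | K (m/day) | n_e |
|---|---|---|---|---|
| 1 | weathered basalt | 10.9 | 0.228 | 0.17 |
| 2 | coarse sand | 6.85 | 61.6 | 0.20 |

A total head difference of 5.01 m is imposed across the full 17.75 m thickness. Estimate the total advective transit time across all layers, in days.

With flow normal to the layers, continuity requires the same specific discharge q through every layer.
Σ(b_i/K_i) = 10.9/0.228 + 6.85/61.6 = 47.92 d.
q = Δh / Σ(b_i/K_i) = 5.01 / 47.92 = 0.1046 m/day.
In each layer the seepage velocity is v_i = q/n_i, so the layer transit time is t_i = b_i·n_i / q:
  layer 1 (weathered basalt): t_1 = 10.9 × 0.17 / 0.1046 = 17.72 d
  layer 2 (coarse sand): t_2 = 6.85 × 0.20 / 0.1046 = 13.10 d
Total t = Σ t_i = 30.83 days.

30.8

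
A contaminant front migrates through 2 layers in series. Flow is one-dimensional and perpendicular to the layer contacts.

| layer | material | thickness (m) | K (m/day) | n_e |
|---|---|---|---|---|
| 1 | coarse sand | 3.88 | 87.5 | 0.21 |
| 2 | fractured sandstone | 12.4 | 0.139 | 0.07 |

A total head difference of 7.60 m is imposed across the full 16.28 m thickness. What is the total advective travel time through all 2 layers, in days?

With flow normal to the layers, continuity requires the same specific discharge q through every layer.
Σ(b_i/K_i) = 3.88/87.5 + 12.4/0.139 = 89.25 d.
q = Δh / Σ(b_i/K_i) = 7.60 / 89.25 = 0.08515 m/day.
In each layer the seepage velocity is v_i = q/n_i, so the layer transit time is t_i = b_i·n_i / q:
  layer 1 (coarse sand): t_1 = 3.88 × 0.21 / 0.08515 = 9.569 d
  layer 2 (fractured sandstone): t_2 = 12.4 × 0.07 / 0.08515 = 10.19 d
Total t = Σ t_i = 19.76 days.

19.8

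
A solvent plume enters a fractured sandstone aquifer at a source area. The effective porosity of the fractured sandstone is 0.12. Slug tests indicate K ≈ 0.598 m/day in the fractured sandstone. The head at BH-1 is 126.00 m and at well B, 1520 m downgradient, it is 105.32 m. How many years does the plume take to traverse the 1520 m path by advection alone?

Hydraulic gradient i = (126.00 − 105.32) / 1520 = 20.68 / 1520 = 0.01361.
Darcy flux q = K · i = 0.5980 × 0.01361 = 0.008136 m/day.
Seepage velocity v = q / n_e = 0.008136 / 0.12 = 0.06780 m/day.
Travel time t = L / v = 1520 / 0.06780 = 22419 days = 61.38 years.

61.4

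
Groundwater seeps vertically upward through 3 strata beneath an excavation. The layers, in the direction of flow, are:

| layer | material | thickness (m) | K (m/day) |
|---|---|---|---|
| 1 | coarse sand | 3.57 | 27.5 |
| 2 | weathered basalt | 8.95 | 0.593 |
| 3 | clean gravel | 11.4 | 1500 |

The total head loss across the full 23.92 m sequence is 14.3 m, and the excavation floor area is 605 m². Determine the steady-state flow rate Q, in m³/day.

568

Flow is perpendicular to layering, so the layers act in series and the equivalent K is the thickness-weighted harmonic mean.
Total thickness L = 3.57 + 8.95 + 11.4 = 23.92 m.
Σ(b_i/K_i) = 3.57/27.5 + 8.95/0.593 + 11.4/1500 = 15.23 d.
K_eq = L / Σ(b_i/K_i) = 23.92 / 15.23 = 1.571 m/day.
Q = K_eq · A · (Δh/L) = 1.571 × 605 × (14.3/23.92) = 568.1 m³/day.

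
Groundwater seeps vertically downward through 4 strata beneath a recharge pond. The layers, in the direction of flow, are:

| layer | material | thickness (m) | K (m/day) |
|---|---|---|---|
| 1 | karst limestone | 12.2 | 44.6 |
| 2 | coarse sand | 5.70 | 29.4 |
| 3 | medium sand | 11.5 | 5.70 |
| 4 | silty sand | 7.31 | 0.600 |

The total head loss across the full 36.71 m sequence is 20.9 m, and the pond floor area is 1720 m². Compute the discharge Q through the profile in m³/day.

Flow is perpendicular to layering, so the layers act in series and the equivalent K is the thickness-weighted harmonic mean.
Total thickness L = 12.2 + 5.70 + 11.5 + 7.31 = 36.71 m.
Σ(b_i/K_i) = 12.2/44.6 + 5.70/29.4 + 11.5/5.70 + 7.31/0.600 = 14.67 d.
K_eq = L / Σ(b_i/K_i) = 36.71 / 14.67 = 2.503 m/day.
Q = K_eq · A · (Δh/L) = 2.503 × 1720 × (20.9/36.71) = 2451 m³/day.

2450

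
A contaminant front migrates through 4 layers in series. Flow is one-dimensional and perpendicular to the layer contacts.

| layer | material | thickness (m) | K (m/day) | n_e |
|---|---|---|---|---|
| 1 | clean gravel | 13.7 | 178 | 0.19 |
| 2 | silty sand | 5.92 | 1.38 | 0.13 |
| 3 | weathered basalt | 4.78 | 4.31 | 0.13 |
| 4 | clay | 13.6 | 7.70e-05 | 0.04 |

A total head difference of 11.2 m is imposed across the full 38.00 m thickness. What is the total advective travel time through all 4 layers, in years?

With flow normal to the layers, continuity requires the same specific discharge q through every layer.
Σ(b_i/K_i) = 13.7/178 + 5.92/1.38 + 4.78/4.31 + 13.6/7.70e-05 = 1.766e+05 d.
q = Δh / Σ(b_i/K_i) = 11.2 / 1.766e+05 = 6.341e-05 m/day.
In each layer the seepage velocity is v_i = q/n_i, so the layer transit time is t_i = b_i·n_i / q:
  layer 1 (clean gravel): t_1 = 13.7 × 0.19 / 6.341e-05 = 41050 d
  layer 2 (silty sand): t_2 = 5.92 × 0.13 / 6.341e-05 = 12137 d
  layer 3 (weathered basalt): t_3 = 4.78 × 0.13 / 6.341e-05 = 9800 d
  layer 4 (clay): t_4 = 13.6 × 0.04 / 6.341e-05 = 8579 d
Total t = Σ t_i = 71566 days = 195.9 years.

196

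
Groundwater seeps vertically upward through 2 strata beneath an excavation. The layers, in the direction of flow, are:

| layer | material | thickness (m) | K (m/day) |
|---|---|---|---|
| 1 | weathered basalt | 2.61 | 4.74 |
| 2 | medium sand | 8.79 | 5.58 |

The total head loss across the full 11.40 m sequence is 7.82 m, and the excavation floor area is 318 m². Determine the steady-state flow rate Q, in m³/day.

Flow is perpendicular to layering, so the layers act in series and the equivalent K is the thickness-weighted harmonic mean.
Total thickness L = 2.61 + 8.79 = 11.40 m.
Σ(b_i/K_i) = 2.61/4.74 + 8.79/5.58 = 2.126 d.
K_eq = L / Σ(b_i/K_i) = 11.40 / 2.126 = 5.362 m/day.
Q = K_eq · A · (Δh/L) = 5.362 × 318 × (7.82/11.40) = 1170 m³/day.

1170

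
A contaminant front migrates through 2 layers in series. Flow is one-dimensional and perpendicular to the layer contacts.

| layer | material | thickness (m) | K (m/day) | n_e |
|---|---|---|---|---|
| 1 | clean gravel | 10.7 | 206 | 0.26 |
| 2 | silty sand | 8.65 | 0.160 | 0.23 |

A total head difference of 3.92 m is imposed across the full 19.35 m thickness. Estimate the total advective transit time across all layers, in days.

65.9

With flow normal to the layers, continuity requires the same specific discharge q through every layer.
Σ(b_i/K_i) = 10.7/206 + 8.65/0.160 = 54.11 d.
q = Δh / Σ(b_i/K_i) = 3.92 / 54.11 = 0.07244 m/day.
In each layer the seepage velocity is v_i = q/n_i, so the layer transit time is t_i = b_i·n_i / q:
  layer 1 (clean gravel): t_1 = 10.7 × 0.26 / 0.07244 = 38.40 d
  layer 2 (silty sand): t_2 = 8.65 × 0.23 / 0.07244 = 27.46 d
Total t = Σ t_i = 65.87 days.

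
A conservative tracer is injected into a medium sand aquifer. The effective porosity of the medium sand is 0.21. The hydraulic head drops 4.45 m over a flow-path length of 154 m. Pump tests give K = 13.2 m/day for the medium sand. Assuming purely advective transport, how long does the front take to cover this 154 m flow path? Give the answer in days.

84.8

Hydraulic gradient i = Δh / L = 4.45 / 154 = 0.02890.
Darcy flux q = K · i = 13.20 × 0.02890 = 0.3814 m/day.
Seepage velocity v = q / n_e = 0.3814 / 0.21 = 1.816 m/day.
Travel time t = L / v = 154 / 1.816 = 84.79 days.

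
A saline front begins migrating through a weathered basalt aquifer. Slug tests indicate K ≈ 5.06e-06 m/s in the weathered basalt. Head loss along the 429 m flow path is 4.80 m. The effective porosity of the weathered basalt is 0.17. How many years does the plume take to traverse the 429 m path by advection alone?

Convert K: 5.06e-06 m/s × 86400 = 0.4372 m/day.
Hydraulic gradient i = Δh / L = 4.80 / 429 = 0.01119.
Darcy flux q = K · i = 0.4372 × 0.01119 = 0.004892 m/day.
Seepage velocity v = q / n_e = 0.004892 / 0.17 = 0.02877 m/day.
Travel time t = L / v = 429 / 0.02877 = 14909 days = 40.82 years.

40.8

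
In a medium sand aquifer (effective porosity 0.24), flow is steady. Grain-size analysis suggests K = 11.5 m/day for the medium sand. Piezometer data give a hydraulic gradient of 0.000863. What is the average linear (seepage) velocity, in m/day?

Hydraulic gradient i = 0.000863.
Darcy flux q = K · i = 11.50 × 0.0008630 = 0.009925 m/day.
Seepage velocity v = q / n_e = 0.009925 / 0.24 = 0.04135 m/day.

0.0414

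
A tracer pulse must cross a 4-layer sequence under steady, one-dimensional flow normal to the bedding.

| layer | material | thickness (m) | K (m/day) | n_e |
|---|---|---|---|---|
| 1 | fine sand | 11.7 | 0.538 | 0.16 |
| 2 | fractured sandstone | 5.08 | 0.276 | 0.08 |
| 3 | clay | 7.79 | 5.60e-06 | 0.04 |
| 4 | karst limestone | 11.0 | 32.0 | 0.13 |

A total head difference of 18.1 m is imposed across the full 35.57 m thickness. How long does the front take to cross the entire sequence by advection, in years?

With flow normal to the layers, continuity requires the same specific discharge q through every layer.
Σ(b_i/K_i) = 11.7/0.538 + 5.08/0.276 + 7.79/5.60e-06 + 11.0/32.0 = 1.391e+06 d.
q = Δh / Σ(b_i/K_i) = 18.1 / 1.391e+06 = 1.301e-05 m/day.
In each layer the seepage velocity is v_i = q/n_i, so the layer transit time is t_i = b_i·n_i / q:
  layer 1 (fine sand): t_1 = 11.7 × 0.16 / 1.301e-05 = 1.439e+05 d
  layer 2 (fractured sandstone): t_2 = 5.08 × 0.08 / 1.301e-05 = 31235 d
  layer 3 (clay): t_3 = 7.79 × 0.04 / 1.301e-05 = 23949 d
  layer 4 (karst limestone): t_4 = 11.0 × 0.13 / 1.301e-05 = 1.099e+05 d
Total t = Σ t_i = 3.090e+05 days = 845.9 years.

846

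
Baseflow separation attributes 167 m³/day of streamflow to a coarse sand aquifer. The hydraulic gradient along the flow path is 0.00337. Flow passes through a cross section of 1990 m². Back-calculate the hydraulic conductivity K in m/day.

24.9

Hydraulic gradient i = 0.00337.
From Q = K·A·i, K = Q / (A·i) = 167 / (1990 × 0.003370) = 24.90 m/day.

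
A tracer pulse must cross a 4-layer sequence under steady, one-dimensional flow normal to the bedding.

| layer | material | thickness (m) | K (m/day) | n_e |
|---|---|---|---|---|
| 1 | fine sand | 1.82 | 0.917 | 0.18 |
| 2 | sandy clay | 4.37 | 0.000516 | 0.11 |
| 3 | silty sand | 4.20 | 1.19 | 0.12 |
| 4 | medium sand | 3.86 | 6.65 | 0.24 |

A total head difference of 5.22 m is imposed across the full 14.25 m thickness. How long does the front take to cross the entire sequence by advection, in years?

9.95

With flow normal to the layers, continuity requires the same specific discharge q through every layer.
Σ(b_i/K_i) = 1.82/0.917 + 4.37/0.000516 + 4.20/1.19 + 3.86/6.65 = 8475 d.
q = Δh / Σ(b_i/K_i) = 5.22 / 8475 = 0.0006159 m/day.
In each layer the seepage velocity is v_i = q/n_i, so the layer transit time is t_i = b_i·n_i / q:
  layer 1 (fine sand): t_1 = 1.82 × 0.18 / 0.0006159 = 531.9 d
  layer 2 (sandy clay): t_2 = 4.37 × 0.11 / 0.0006159 = 780.5 d
  layer 3 (silty sand): t_3 = 4.20 × 0.12 / 0.0006159 = 818.3 d
  layer 4 (medium sand): t_4 = 3.86 × 0.24 / 0.0006159 = 1504 d
Total t = Σ t_i = 3635 days = 9.951 years.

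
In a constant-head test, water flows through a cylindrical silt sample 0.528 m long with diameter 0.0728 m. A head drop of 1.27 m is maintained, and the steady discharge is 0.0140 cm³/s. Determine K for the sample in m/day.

0.121

Cross-sectional area A = π·(d/2)² = π × (0.0728/2)² = 0.004162 m².
Convert discharge: 0.0140 cm³/s = 1.400e-08 m³/s.
Darcy's law rearranged: K = Q·L / (A·Δh) = 1.400e-08 × 0.528 / (0.004162 × 1.27) = 1.398e-06 m/s = 0.1208 m/day.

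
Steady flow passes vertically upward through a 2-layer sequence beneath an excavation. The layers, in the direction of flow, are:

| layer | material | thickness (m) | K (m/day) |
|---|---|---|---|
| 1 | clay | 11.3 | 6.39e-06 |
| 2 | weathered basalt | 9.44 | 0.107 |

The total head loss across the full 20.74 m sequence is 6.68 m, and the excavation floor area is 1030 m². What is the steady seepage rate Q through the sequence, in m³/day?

0.00389

Flow is perpendicular to layering, so the layers act in series and the equivalent K is the thickness-weighted harmonic mean.
Total thickness L = 11.3 + 9.44 = 20.74 m.
Σ(b_i/K_i) = 11.3/6.39e-06 + 9.44/0.107 = 1.768e+06 d.
K_eq = L / Σ(b_i/K_i) = 20.74 / 1.768e+06 = 1.173e-05 m/day.
Q = K_eq · A · (Δh/L) = 1.173e-05 × 1030 × (6.68/20.74) = 0.003891 m³/day.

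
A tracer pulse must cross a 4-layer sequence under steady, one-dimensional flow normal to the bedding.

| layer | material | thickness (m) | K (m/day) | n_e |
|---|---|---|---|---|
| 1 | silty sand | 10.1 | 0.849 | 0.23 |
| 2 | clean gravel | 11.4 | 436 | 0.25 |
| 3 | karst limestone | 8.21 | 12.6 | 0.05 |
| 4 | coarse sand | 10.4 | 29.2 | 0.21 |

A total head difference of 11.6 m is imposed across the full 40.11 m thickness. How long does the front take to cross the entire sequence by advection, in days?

8.66

With flow normal to the layers, continuity requires the same specific discharge q through every layer.
Σ(b_i/K_i) = 10.1/0.849 + 11.4/436 + 8.21/12.6 + 10.4/29.2 = 12.93 d.
q = Δh / Σ(b_i/K_i) = 11.6 / 12.93 = 0.8971 m/day.
In each layer the seepage velocity is v_i = q/n_i, so the layer transit time is t_i = b_i·n_i / q:
  layer 1 (silty sand): t_1 = 10.1 × 0.23 / 0.8971 = 2.589 d
  layer 2 (clean gravel): t_2 = 11.4 × 0.25 / 0.8971 = 3.177 d
  layer 3 (karst limestone): t_3 = 8.21 × 0.05 / 0.8971 = 0.4576 d
  layer 4 (coarse sand): t_4 = 10.4 × 0.21 / 0.8971 = 2.434 d
Total t = Σ t_i = 8.658 days.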